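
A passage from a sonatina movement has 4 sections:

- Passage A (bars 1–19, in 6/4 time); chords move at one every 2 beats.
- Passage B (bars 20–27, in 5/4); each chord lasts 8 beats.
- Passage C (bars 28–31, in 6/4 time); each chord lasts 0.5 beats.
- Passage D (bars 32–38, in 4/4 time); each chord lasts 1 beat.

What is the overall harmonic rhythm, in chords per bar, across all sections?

A: 19 bars of 6 beats is 114 beats; at 2 beats each that's 57 chords.
B: 8 bars of 5 beats is 40 beats; at 8 beats each that's 5 chords.
C: 4 bars of 6 beats is 24 beats; at 0.5 beats each that's 48 chords.
D: 7 bars of 4 beats is 28 beats; at 1 beat each that's 28 chords.
Overall: 138 chords over 38 bars → 138/38 = 69/19 chords per bar.

69/19 chords per bar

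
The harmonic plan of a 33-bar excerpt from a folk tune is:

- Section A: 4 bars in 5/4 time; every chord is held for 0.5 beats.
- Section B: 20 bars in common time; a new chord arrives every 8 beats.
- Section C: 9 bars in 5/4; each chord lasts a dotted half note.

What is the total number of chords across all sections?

A: 4·5 = 20 beats, 20/0.5 = 40 chords.
B: 20·4 = 80 beats, 80/8 = 10 chords.
C: 9·5 = 45 beats, 45/3 = 15 chords.
Total: 40 + 10 + 15 = 65.

65 chords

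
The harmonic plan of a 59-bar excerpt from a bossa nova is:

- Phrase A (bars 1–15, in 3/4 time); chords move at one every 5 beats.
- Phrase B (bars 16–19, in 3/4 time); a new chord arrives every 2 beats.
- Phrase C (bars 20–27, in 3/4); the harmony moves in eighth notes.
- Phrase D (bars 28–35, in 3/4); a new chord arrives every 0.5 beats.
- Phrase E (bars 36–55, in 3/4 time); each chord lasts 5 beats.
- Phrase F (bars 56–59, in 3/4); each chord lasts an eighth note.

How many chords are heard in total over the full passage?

A has 45 beats and chords last 5 each, so 9 chords.
B has 12 beats and chords last 2 each, so 6 chords.
C has 24 beats and chords last 0.5 each, so 48 chords.
D has 24 beats and chords last 0.5 each, so 48 chords.
E has 60 beats and chords last 5 each, so 12 chords.
F has 12 beats and chords last 0.5 each, so 24 chords.
Total: 9 + 6 + 48 + 48 + 12 + 24 = 147.

147 chords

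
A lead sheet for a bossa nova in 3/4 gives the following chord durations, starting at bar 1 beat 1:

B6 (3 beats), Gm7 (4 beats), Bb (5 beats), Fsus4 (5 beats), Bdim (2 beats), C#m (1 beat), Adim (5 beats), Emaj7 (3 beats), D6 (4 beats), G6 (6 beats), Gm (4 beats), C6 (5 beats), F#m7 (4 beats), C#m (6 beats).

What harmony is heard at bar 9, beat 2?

Emaj7

Beat 2 of bar 9 is beat (9−1)×3 + 2 = 26 overall.
Running totals: B6 ends at 3, Gm7 ends at 7, Bb ends at 12, Fsus4 ends at 17, Bdim ends at 19, C#m ends at 20, Adim ends at 25, Emaj7 ends at 28.
Beat 26 falls within Emaj7.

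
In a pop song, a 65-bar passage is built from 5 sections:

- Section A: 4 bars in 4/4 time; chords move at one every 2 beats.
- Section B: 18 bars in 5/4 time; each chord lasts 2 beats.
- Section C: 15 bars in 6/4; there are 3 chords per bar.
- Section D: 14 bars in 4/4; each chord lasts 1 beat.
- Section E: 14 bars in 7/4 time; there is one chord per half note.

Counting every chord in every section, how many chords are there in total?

A has 16 beats and chords last 2 each, so 8 chords.
B has 90 beats and chords last 2 each, so 45 chords.
C has 90 beats and chords last 2 each, so 45 chords.
D has 56 beats and chords last 1 each, so 56 chords.
E has 98 beats and chords last 2 each, so 49 chords.
Total: 8 + 45 + 45 + 56 + 49 = 203.

203 chords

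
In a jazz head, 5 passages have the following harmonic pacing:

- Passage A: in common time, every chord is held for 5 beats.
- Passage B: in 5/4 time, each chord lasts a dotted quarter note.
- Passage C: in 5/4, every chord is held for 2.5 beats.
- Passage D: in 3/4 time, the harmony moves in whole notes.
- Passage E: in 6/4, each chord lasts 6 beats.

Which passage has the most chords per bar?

Passage B

A: 4 beats/bar ÷ 5 beats/chord = 0.8 chords/bar.
B: 5 beats/bar ÷ 1.5 beats/chord = 10/3 chords/bar.
C: 5 beats/bar ÷ 2.5 beats/chord = 2 chords/bar.
D: 3 beats/bar ÷ 4 beats/chord = 0.75 chords/bar.
E: 6 beats/bar ÷ 6 beats/chord = 1 chord/bar.
Fastest is B at 10/3 chords/bar.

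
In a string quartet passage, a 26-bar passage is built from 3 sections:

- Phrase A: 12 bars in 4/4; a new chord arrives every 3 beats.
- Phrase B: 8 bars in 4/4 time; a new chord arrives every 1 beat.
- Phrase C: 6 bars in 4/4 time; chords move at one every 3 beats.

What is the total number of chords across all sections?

56 chords

A: 12 bars × 4 beats = 48 beats; 3 beats/chord → 16 chords.
B: 8 bars × 4 beats = 32 beats; 1 beat/chord → 32 chords.
C: 6 bars × 4 beats = 24 beats; 3 beats/chord → 8 chords.
Total: 16 + 32 + 8 = 56.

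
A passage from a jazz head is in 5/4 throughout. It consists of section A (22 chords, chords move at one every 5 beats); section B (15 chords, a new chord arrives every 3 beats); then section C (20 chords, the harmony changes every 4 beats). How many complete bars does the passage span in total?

A: 22 × 5 = 110 beats = 22 bars.
B: 15 × 3 = 45 beats = 9 bars.
C: 20 × 4 = 80 beats = 16 bars.
Total: 22 + 9 + 16 = 47 bars.

47 bars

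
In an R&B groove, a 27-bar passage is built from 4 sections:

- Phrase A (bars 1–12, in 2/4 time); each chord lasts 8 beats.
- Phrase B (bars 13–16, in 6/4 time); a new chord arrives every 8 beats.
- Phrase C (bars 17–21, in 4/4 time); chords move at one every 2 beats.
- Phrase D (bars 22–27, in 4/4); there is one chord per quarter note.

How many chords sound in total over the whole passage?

A: 12 bars × 2 beats = 24 beats; 8 beats/chord → 3 chords.
B: 4 bars × 6 beats = 24 beats; 8 beats/chord → 3 chords.
C: 5 bars × 4 beats = 20 beats; 2 beats/chord → 10 chords.
D: 6 bars × 4 beats = 24 beats; 1 beat/chord → 24 chords.
Total: 3 + 3 + 10 + 24 = 40.

40 chords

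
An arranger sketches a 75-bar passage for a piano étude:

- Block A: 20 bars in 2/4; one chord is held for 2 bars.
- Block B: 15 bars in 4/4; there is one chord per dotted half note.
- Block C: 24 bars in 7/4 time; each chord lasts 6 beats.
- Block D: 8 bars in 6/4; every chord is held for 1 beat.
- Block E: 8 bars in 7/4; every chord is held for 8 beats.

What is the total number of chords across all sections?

A: 20 bars × 2 beats = 40 beats; 4 beats/chord → 10 chords.
B: 15 bars × 4 beats = 60 beats; 3 beats/chord → 20 chords.
C: 24 bars × 7 beats = 168 beats; 6 beats/chord → 28 chords.
D: 8 bars × 6 beats = 48 beats; 1 beat/chord → 48 chords.
E: 8 bars × 7 beats = 56 beats; 8 beats/chord → 7 chords.
Total: 10 + 20 + 28 + 48 + 7 = 113.

113 chords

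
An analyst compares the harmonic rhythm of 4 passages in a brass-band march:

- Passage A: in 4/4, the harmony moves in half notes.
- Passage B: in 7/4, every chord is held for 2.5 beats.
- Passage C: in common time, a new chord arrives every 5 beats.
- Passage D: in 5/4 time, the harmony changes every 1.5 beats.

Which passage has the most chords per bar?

A: each chord is 2 beats in 4/4, so 2 per bar.
B: each chord is 2.5 beats in 7/4, so 2.8 per bar.
C: each chord is 5 beats in 4/4, so 0.8 per bar.
D: each chord is 1.5 beats in 5/4, so 10/3 per bar.
Fastest is D at 10/3 chords/bar.

Passage D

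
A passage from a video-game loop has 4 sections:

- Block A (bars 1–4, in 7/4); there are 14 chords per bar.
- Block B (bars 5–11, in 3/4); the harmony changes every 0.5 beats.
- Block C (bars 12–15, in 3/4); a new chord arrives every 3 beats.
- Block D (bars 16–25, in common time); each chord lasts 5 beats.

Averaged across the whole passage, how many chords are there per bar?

4.4 chords per bar

A: 4 bars of 7 beats is 28 beats; at 0.5 beats each that's 56 chords.
B: 7 bars of 3 beats is 21 beats; at 0.5 beats each that's 42 chords.
C: 4 bars of 3 beats is 12 beats; at 3 beats each that's 4 chords.
D: 10 bars of 4 beats is 40 beats; at 5 beats each that's 8 chords.
Overall: 110 chords over 25 bars → 110/25 = 4.4 chords per bar.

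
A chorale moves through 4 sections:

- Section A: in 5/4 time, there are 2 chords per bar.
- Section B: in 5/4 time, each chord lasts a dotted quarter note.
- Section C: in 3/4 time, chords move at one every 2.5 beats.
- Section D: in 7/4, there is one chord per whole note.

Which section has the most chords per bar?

A: 5/2.5 = 2 chords/bar.
B: 5/1.5 = 10/3 chords/bar.
C: 3/2.5 = 1.2 chords/bar.
D: 7/4 = 1.75 chords/bar.
Fastest is B at 10/3 chords/bar.

Section B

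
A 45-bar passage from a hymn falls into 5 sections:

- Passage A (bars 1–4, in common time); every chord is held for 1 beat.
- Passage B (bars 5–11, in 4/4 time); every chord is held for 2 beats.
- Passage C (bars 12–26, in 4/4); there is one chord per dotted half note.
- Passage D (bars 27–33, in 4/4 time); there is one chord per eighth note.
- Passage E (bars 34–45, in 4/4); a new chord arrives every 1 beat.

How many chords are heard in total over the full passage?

A: 4·4 = 16 beats, 16/1 = 16 chords.
B: 7·4 = 28 beats, 28/2 = 14 chords.
C: 15·4 = 60 beats, 60/3 = 20 chords.
D: 7·4 = 28 beats, 28/0.5 = 56 chords.
E: 12·4 = 48 beats, 48/1 = 48 chords.
Total: 16 + 14 + 20 + 56 + 48 = 154.

154 chords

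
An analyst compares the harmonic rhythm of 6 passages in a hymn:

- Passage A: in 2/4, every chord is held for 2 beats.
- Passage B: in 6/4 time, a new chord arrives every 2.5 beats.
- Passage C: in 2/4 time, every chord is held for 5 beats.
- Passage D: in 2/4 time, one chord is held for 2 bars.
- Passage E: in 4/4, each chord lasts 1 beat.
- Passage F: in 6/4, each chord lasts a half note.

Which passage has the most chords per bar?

Passage E

A: 2 beats/bar ÷ 2 beats/chord = 1 chord/bar.
B: 6 beats/bar ÷ 2.5 beats/chord = 2.4 chords/bar.
C: 2 beats/bar ÷ 5 beats/chord = 0.4 chords/bar.
D: 2 beats/bar ÷ 4 beats/chord = 0.5 chords/bar.
E: 4 beats/bar ÷ 1 beat/chord = 4 chords/bar.
F: 6 beats/bar ÷ 2 beats/chord = 3 chords/bar.
Fastest is E at 4 chords/bar.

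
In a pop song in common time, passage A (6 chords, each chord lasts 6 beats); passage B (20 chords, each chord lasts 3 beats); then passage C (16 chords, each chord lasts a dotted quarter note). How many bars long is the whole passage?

30 bars

A: 6 × 6 = 36 beats = 9 bars.
B: 20 × 3 = 60 beats = 15 bars.
C: 16 × 1.5 = 24 beats = 6 bars.
Total: 9 + 15 + 6 = 30 bars.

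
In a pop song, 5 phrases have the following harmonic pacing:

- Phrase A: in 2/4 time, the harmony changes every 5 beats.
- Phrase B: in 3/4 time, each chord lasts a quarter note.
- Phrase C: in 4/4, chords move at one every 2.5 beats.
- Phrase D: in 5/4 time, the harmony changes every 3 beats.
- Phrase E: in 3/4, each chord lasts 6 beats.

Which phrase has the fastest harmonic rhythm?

A: 2 beats/bar ÷ 5 beats/chord = 0.4 chords/bar.
B: 3 beats/bar ÷ 1 beat/chord = 3 chords/bar.
C: 4 beats/bar ÷ 2.5 beats/chord = 1.6 chords/bar.
D: 5 beats/bar ÷ 3 beats/chord = 5/3 chords/bar.
E: 3 beats/bar ÷ 6 beats/chord = 0.5 chords/bar.
Fastest is B at 3 chords/bar.

Phrase B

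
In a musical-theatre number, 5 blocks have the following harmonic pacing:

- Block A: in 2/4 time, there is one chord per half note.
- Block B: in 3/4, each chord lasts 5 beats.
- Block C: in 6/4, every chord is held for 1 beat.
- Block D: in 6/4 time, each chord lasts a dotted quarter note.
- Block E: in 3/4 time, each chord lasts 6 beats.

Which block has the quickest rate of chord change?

Block C

A: each chord is 2 beats in 2/4, so 1 per bar.
B: each chord is 5 beats in 3/4, so 0.6 per bar.
C: each chord is 1 beat in 6/4, so 6 per bar.
D: each chord is 1.5 beats in 6/4, so 4 per bar.
E: each chord is 6 beats in 3/4, so 0.5 per bar.
Fastest is C at 6 chords/bar.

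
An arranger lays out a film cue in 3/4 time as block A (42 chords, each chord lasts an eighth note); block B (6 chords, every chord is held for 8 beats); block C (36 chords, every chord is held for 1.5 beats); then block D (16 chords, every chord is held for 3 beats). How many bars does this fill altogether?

A: 42 × 0.5 = 21 beats = 7 bars.
B: 6 × 8 = 48 beats = 16 bars.
C: 36 × 1.5 = 54 beats = 18 bars.
D: 16 × 3 = 48 beats = 16 bars.
Total: 7 + 16 + 18 + 16 = 57 bars.

57 bars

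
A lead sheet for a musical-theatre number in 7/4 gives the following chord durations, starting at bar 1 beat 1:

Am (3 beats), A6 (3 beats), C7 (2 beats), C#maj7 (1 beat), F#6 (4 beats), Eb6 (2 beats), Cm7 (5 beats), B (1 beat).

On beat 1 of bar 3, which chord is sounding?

Beat 1 of bar 3 is beat (3−1)×7 + 1 = 15 overall.
Running totals: Am ends at 3, A6 ends at 6, C7 ends at 8, C#maj7 ends at 9, F#6 ends at 13, Eb6 ends at 15.
Beat 15 falls within Eb6.

Eb6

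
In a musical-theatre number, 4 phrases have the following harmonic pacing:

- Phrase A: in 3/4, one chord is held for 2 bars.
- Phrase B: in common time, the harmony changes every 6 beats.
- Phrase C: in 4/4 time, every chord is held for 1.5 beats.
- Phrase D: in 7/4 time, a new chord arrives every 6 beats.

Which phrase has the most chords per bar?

Phrase C

A: 3 beats/bar ÷ 6 beats/chord = 0.5 chords/bar.
B: 4 beats/bar ÷ 6 beats/chord = 2/3 chords/bar.
C: 4 beats/bar ÷ 1.5 beats/chord = 8/3 chords/bar.
D: 7 beats/bar ÷ 6 beats/chord = 7/6 chords/bar.
Fastest is C at 8/3 chords/bar.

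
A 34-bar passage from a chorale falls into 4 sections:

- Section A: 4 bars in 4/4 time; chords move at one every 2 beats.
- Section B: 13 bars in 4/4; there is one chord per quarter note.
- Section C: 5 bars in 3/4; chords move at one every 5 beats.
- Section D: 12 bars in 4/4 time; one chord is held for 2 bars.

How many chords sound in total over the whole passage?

A: 4·4 = 16 beats, 16/2 = 8 chords.
B: 13·4 = 52 beats, 52/1 = 52 chords.
C: 5·3 = 15 beats, 15/5 = 3 chords.
D: 12·4 = 48 beats, 48/8 = 6 chords.
Total: 8 + 52 + 3 + 6 = 69.

69 chords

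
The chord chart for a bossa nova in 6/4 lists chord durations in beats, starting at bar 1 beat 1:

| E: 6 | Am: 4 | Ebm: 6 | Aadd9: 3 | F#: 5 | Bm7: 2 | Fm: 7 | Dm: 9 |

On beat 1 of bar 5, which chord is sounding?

Beat 1 of bar 5 is beat (5−1)×6 + 1 = 25 overall.
Running totals: E ends at 6, Am ends at 10, Ebm ends at 16, Aadd9 ends at 19, F# ends at 24, Bm7 ends at 26.
Beat 25 falls within Bm7.

Bm7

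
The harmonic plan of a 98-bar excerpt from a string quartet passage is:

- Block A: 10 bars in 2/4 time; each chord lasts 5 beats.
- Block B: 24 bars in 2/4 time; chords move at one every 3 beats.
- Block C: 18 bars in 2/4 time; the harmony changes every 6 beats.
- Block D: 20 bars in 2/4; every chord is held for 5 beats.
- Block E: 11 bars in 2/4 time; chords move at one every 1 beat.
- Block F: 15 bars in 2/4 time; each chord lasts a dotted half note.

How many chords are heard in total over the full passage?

A: 10 bars × 2 beats = 20 beats; 5 beats/chord → 4 chords.
B: 24 bars × 2 beats = 48 beats; 3 beats/chord → 16 chords.
C: 18 bars × 2 beats = 36 beats; 6 beats/chord → 6 chords.
D: 20 bars × 2 beats = 40 beats; 5 beats/chord → 8 chords.
E: 11 bars × 2 beats = 22 beats; 1 beat/chord → 22 chords.
F: 15 bars × 2 beats = 30 beats; 3 beats/chord → 10 chords.
Total: 4 + 16 + 6 + 8 + 22 + 10 = 66.

66 chords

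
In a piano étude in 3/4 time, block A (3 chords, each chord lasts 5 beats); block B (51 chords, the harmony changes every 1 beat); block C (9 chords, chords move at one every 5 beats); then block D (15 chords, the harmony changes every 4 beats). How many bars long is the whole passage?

57 bars

A: 3 × 5 = 15 beats = 5 bars.
B: 51 × 1 = 51 beats = 17 bars.
C: 9 × 5 = 45 beats = 15 bars.
D: 15 × 4 = 60 beats = 20 bars.
Total: 5 + 17 + 15 + 20 = 57 bars.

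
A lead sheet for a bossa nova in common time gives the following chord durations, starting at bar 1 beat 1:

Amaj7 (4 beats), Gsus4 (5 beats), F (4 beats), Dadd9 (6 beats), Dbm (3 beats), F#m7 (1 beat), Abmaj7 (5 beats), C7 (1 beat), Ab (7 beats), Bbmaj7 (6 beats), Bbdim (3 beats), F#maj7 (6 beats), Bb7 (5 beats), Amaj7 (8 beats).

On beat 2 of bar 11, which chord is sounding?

Beat 2 of bar 11 is beat (11−1)×4 + 2 = 42 overall.
Running totals: Amaj7 ends at 4, Gsus4 ends at 9, F ends at 13, Dadd9 ends at 19, Dbm ends at 22, F#m7 ends at 23, Abmaj7 ends at 28, C7 ends at 29, Ab ends at 36, Bbmaj7 ends at 42.
Beat 42 falls within Bbmaj7.

Bbmaj7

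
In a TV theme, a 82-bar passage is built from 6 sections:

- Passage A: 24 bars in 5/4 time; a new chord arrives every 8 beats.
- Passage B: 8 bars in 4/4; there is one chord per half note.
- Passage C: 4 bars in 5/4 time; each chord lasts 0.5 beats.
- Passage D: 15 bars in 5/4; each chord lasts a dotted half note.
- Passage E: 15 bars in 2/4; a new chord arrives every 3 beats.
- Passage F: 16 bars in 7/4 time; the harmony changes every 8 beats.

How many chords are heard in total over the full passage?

A has 120 beats and chords last 8 each, so 15 chords.
B has 32 beats and chords last 2 each, so 16 chords.
C has 20 beats and chords last 0.5 each, so 40 chords.
D has 75 beats and chords last 3 each, so 25 chords.
E has 30 beats and chords last 3 each, so 10 chords.
F has 112 beats and chords last 8 each, so 14 chords.
Total: 15 + 16 + 40 + 25 + 10 + 14 = 120.

120 chords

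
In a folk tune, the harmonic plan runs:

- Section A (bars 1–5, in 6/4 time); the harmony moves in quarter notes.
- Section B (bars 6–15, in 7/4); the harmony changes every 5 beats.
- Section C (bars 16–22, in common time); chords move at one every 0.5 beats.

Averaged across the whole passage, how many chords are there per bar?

50/11 chords per bar

A: 5 bars of 6 beats is 30 beats; at 1 beat each that's 30 chords.
B: 10 bars of 7 beats is 70 beats; at 5 beats each that's 14 chords.
C: 7 bars of 4 beats is 28 beats; at 0.5 beats each that's 56 chords.
Overall: 100 chords over 22 bars → 100/22 = 50/11 chords per bar.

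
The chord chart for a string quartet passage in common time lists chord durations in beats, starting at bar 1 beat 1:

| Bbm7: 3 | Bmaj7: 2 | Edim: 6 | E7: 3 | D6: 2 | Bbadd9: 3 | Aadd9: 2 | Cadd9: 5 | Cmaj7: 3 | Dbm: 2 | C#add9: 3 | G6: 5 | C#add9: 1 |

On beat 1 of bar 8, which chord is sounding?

Cmaj7

Beat 1 of bar 8 is beat (8−1)×4 + 1 = 29 overall.
Running totals: Bbm7 ends at 3, Bmaj7 ends at 5, Edim ends at 11, E7 ends at 14, D6 ends at 16, Bbadd9 ends at 19, Aadd9 ends at 21, Cadd9 ends at 26, Cmaj7 ends at 29.
Beat 29 falls within Cmaj7.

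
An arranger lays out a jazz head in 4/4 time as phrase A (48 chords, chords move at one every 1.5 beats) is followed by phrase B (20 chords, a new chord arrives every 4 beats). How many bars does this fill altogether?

38 bars

A: 48 × 1.5 = 72 beats = 18 bars.
B: 20 × 4 = 80 beats = 20 bars.
Total: 18 + 20 = 38 bars.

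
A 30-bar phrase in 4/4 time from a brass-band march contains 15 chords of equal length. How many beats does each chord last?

8 beats

30 bars × 4 beats/bar = 120 beats total.
120 beats ÷ 15 chords = 8 beats per chord.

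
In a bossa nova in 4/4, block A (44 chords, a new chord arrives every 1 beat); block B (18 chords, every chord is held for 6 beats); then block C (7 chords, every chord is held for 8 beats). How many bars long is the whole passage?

A: 44 × 1 = 44 beats = 11 bars.
B: 18 × 6 = 108 beats = 27 bars.
C: 7 × 8 = 56 beats = 14 bars.
Total: 11 + 27 + 14 = 52 bars.

52 bars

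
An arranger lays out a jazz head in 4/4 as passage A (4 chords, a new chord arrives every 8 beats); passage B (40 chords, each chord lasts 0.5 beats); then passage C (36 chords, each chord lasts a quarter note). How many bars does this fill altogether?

22 bars

A: 4 × 8 = 32 beats = 8 bars.
B: 40 × 0.5 = 20 beats = 5 bars.
C: 36 × 1 = 36 beats = 9 bars.
Total: 8 + 5 + 9 = 22 bars.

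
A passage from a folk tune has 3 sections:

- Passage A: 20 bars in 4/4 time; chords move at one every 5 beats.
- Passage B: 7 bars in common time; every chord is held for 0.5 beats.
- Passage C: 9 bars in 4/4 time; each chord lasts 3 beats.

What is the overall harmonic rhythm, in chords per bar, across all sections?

A: 20 × 4 = 80 beats ÷ 5 = 16 chords.
B: 7 × 4 = 28 beats ÷ 0.5 = 56 chords.
C: 9 × 4 = 36 beats ÷ 3 = 12 chords.
Overall: 84 chords over 36 bars → 84/36 = 7/3 chords per bar.

7/3 chords per bar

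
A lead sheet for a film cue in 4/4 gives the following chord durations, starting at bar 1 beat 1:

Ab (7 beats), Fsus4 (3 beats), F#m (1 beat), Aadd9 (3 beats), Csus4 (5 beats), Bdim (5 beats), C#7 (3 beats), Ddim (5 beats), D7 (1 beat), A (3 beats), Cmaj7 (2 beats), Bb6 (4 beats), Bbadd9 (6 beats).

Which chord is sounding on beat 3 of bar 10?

Bb6

Beat 3 of bar 10 is beat (10−1)×4 + 3 = 39 overall.
Running totals: Ab ends at 7, Fsus4 ends at 10, F#m ends at 11, Aadd9 ends at 14, Csus4 ends at 19, Bdim ends at 24, C#7 ends at 27, Ddim ends at 32, D7 ends at 33, A ends at 36, Cmaj7 ends at 38, Bb6 ends at 42.
Beat 39 falls within Bb6.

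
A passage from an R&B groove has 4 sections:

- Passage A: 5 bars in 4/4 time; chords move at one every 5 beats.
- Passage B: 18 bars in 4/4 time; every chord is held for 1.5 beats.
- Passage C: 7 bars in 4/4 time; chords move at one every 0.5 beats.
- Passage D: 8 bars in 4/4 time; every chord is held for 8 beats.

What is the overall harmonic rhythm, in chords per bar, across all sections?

56/19 chords per bar

A: 5 bars of 4 beats is 20 beats; at 5 beats each that's 4 chords.
B: 18 bars of 4 beats is 72 beats; at 1.5 beats each that's 48 chords.
C: 7 bars of 4 beats is 28 beats; at 0.5 beats each that's 56 chords.
D: 8 bars of 4 beats is 32 beats; at 8 beats each that's 4 chords.
Overall: 112 chords over 38 bars → 112/38 = 56/19 chords per bar.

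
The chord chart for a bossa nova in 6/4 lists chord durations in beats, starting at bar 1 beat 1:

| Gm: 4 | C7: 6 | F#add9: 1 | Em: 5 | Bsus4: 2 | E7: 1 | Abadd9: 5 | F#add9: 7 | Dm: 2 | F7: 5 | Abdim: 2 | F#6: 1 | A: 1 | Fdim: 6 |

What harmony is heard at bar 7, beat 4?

Abdim

Beat 4 of bar 7 is beat (7−1)×6 + 4 = 40 overall.
Running totals: Gm ends at 4, C7 ends at 10, F#add9 ends at 11, Em ends at 16, Bsus4 ends at 18, E7 ends at 19, Abadd9 ends at 24, F#add9 ends at 31, Dm ends at 33, F7 ends at 38, Abdim ends at 40.
Beat 40 falls within Abdim.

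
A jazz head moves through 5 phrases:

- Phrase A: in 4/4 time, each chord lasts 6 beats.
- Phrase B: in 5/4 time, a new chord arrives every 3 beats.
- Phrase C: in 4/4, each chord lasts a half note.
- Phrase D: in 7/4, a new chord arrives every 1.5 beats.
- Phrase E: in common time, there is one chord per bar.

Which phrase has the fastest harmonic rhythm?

Phrase D

A: 4 beats/bar ÷ 6 beats/chord = 2/3 chords/bar.
B: 5 beats/bar ÷ 3 beats/chord = 5/3 chords/bar.
C: 4 beats/bar ÷ 2 beats/chord = 2 chords/bar.
D: 7 beats/bar ÷ 1.5 beats/chord = 14/3 chords/bar.
E: 4 beats/bar ÷ 4 beats/chord = 1 chord/bar.
Fastest is D at 14/3 chords/bar.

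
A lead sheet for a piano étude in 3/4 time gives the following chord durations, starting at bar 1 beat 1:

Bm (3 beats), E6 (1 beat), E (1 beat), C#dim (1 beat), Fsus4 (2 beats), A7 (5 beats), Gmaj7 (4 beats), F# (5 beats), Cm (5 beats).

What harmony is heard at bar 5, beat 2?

Gmaj7

Beat 2 of bar 5 is beat (5−1)×3 + 2 = 14 overall.
Running totals: Bm ends at 3, E6 ends at 4, E ends at 5, C#dim ends at 6, Fsus4 ends at 8, A7 ends at 13, Gmaj7 ends at 17.
Beat 14 falls within Gmaj7.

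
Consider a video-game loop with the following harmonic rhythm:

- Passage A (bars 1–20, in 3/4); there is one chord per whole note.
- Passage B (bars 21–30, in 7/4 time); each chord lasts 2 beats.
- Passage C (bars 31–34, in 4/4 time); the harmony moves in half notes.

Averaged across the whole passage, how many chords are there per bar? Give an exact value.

29/17 chords per bar

A: 20 × 3 = 60 beats ÷ 4 = 15 chords.
B: 10 × 7 = 70 beats ÷ 2 = 35 chords.
C: 4 × 4 = 16 beats ÷ 2 = 8 chords.
Overall: 58 chords over 34 bars → 58/34 = 29/17 chords per bar.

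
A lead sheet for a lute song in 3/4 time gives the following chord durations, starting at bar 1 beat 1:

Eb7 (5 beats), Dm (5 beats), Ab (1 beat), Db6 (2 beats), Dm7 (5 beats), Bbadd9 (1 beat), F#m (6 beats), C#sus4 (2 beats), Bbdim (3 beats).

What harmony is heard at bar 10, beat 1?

Beat 1 of bar 10 is beat (10−1)×3 + 1 = 28 overall.
Running totals: Eb7 ends at 5, Dm ends at 10, Ab ends at 11, Db6 ends at 13, Dm7 ends at 18, Bbadd9 ends at 19, F#m ends at 25, C#sus4 ends at 27, Bbdim ends at 30.
Beat 28 falls within Bbdim.

Bbdim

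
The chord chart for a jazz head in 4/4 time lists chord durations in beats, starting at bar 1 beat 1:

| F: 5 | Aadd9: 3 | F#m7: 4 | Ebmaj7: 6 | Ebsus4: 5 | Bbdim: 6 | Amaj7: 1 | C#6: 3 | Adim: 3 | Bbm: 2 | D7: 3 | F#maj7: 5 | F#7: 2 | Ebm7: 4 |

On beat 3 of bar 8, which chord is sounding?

Beat 3 of bar 8 is beat (8−1)×4 + 3 = 31 overall.
Running totals: F ends at 5, Aadd9 ends at 8, F#m7 ends at 12, Ebmaj7 ends at 18, Ebsus4 ends at 23, Bbdim ends at 29, Amaj7 ends at 30, C#6 ends at 33.
Beat 31 falls within C#6.

C#6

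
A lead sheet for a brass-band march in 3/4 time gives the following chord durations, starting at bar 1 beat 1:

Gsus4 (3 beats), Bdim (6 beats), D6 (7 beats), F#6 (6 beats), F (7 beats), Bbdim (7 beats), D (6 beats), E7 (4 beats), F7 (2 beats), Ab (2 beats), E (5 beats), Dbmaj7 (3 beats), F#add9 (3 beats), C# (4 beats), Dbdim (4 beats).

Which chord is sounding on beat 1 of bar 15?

E7

Beat 1 of bar 15 is beat (15−1)×3 + 1 = 43 overall.
Running totals: Gsus4 ends at 3, Bdim ends at 9, D6 ends at 16, F#6 ends at 22, F ends at 29, Bbdim ends at 36, D ends at 42, E7 ends at 46.
Beat 43 falls within E7.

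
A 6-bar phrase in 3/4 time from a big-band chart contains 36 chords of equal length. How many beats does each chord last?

0.5 beats

6 bars × 3 beats/bar = 18 beats total.
18 beats ÷ 36 chords = 0.5 beats per chord.
(That is an eighth note.)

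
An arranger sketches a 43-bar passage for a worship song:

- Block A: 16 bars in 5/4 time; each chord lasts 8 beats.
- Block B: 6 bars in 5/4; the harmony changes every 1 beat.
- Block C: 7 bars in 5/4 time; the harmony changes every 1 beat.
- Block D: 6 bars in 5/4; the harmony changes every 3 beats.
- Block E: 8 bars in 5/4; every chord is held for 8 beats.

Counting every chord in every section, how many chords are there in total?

A: 16 bars × 5 beats = 80 beats; 8 beats/chord → 10 chords.
B: 6 bars × 5 beats = 30 beats; 1 beat/chord → 30 chords.
C: 7 bars × 5 beats = 35 beats; 1 beat/chord → 35 chords.
D: 6 bars × 5 beats = 30 beats; 3 beats/chord → 10 chords.
E: 8 bars × 5 beats = 40 beats; 8 beats/chord → 5 chords.
Total: 10 + 30 + 35 + 10 + 5 = 90.

90 chords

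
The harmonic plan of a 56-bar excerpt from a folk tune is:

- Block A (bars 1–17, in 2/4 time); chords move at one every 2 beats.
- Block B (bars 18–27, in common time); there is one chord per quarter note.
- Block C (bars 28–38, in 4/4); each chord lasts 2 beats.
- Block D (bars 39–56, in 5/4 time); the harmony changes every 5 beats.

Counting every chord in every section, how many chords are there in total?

97 chords

A has 34 beats and chords last 2 each, so 17 chords.
B has 40 beats and chords last 1 each, so 40 chords.
C has 44 beats and chords last 2 each, so 22 chords.
D has 90 beats and chords last 5 each, so 18 chords.
Total: 17 + 40 + 22 + 18 = 97.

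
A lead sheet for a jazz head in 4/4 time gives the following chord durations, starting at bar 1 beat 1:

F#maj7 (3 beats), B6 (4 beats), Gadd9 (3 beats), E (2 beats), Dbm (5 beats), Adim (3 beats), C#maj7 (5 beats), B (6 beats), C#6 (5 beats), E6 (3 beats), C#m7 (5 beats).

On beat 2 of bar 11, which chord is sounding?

Beat 2 of bar 11 is beat (11−1)×4 + 2 = 42 overall.
Running totals: F#maj7 ends at 3, B6 ends at 7, Gadd9 ends at 10, E ends at 12, Dbm ends at 17, Adim ends at 20, C#maj7 ends at 25, B ends at 31, C#6 ends at 36, E6 ends at 39, C#m7 ends at 44.
Beat 42 falls within C#m7.

C#m7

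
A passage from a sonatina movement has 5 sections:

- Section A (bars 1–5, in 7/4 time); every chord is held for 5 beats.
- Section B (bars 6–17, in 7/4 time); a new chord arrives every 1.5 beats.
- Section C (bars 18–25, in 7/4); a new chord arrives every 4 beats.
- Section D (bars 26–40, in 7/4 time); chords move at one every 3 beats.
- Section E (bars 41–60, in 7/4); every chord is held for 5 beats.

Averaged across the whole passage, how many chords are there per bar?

7/3 chords per bar

A: 5 × 7 = 35 beats ÷ 5 = 7 chords.
B: 12 × 7 = 84 beats ÷ 1.5 = 56 chords.
C: 8 × 7 = 56 beats ÷ 4 = 14 chords.
D: 15 × 7 = 105 beats ÷ 3 = 35 chords.
E: 20 × 7 = 140 beats ÷ 5 = 28 chords.
Overall: 140 chords over 60 bars → 140/60 = 7/3 chords per bar.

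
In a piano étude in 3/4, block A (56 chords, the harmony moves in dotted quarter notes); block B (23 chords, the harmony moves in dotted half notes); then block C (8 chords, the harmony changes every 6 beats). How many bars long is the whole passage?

A: 56 × 1.5 = 84 beats = 28 bars.
B: 23 × 3 = 69 beats = 23 bars.
C: 8 × 6 = 48 beats = 16 bars.
Total: 28 + 23 + 16 = 67 bars.

67 bars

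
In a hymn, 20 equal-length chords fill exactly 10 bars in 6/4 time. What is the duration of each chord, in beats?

3 beats

10 bars × 6 beats/bar = 60 beats total.
60 beats ÷ 20 chords = 3 beats per chord.
(That is a dotted half note.)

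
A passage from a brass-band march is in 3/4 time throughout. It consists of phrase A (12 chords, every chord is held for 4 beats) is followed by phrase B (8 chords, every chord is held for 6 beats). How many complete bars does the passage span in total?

A: 12 × 4 = 48 beats = 16 bars.
B: 8 × 6 = 48 beats = 16 bars.
Total: 16 + 16 = 32 bars.

32 bars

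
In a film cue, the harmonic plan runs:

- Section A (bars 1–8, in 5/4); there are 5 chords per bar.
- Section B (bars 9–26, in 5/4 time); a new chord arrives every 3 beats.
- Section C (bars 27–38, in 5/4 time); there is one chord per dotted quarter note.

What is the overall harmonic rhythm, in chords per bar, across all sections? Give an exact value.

A: 8 bars of 5 beats is 40 beats; at 1 beat each that's 40 chords.
B: 18 bars of 5 beats is 90 beats; at 3 beats each that's 30 chords.
C: 12 bars of 5 beats is 60 beats; at 1.5 beats each that's 40 chords.
Overall: 110 chords over 38 bars → 110/38 = 55/19 chords per bar.

55/19 chords per bar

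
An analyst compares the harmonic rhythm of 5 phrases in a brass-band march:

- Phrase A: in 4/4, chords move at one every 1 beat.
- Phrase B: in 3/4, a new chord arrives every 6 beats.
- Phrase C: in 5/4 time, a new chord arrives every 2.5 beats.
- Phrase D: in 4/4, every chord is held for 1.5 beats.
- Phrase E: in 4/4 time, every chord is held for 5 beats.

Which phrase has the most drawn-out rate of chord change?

Phrase B

A: 4 beats/bar ÷ 1 beat/chord = 4 chords/bar.
B: 3 beats/bar ÷ 6 beats/chord = 0.5 chords/bar.
C: 5 beats/bar ÷ 2.5 beats/chord = 2 chords/bar.
D: 4 beats/bar ÷ 1.5 beats/chord = 8/3 chords/bar.
E: 4 beats/bar ÷ 5 beats/chord = 0.8 chords/bar.
Slowest is B at 0.5 chords/bar.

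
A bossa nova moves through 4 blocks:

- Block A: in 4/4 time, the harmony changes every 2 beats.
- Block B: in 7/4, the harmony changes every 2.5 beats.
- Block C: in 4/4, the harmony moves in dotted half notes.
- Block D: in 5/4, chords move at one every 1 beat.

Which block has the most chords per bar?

Block D

A: each chord is 2 beats in 4/4, so 2 per bar.
B: each chord is 2.5 beats in 7/4, so 2.8 per bar.
C: each chord is 3 beats in 4/4, so 4/3 per bar.
D: each chord is 1 beat in 5/4, so 5 per bar.
Fastest is D at 5 chords/bar.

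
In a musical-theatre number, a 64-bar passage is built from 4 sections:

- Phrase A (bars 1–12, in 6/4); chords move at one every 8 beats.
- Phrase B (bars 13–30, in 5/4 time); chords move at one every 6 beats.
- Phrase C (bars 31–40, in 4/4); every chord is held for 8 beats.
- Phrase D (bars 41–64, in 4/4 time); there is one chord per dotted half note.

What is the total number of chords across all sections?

A: 12 bars × 6 beats = 72 beats; 8 beats/chord → 9 chords.
B: 18 bars × 5 beats = 90 beats; 6 beats/chord → 15 chords.
C: 10 bars × 4 beats = 40 beats; 8 beats/chord → 5 chords.
D: 24 bars × 4 beats = 96 beats; 3 beats/chord → 32 chords.
Total: 9 + 15 + 5 + 32 = 61.

61 chords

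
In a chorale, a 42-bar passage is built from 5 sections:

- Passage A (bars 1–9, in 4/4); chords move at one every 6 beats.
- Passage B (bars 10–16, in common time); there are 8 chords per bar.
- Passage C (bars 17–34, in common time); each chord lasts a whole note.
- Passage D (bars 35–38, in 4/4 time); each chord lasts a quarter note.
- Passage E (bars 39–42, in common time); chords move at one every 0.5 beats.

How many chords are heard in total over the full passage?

128 chords

A: 9 bars × 4 beats = 36 beats; 6 beats/chord → 6 chords.
B: 7 bars × 4 beats = 28 beats; 0.5 beats/chord → 56 chords.
C: 18 bars × 4 beats = 72 beats; 4 beats/chord → 18 chords.
D: 4 bars × 4 beats = 16 beats; 1 beat/chord → 16 chords.
E: 4 bars × 4 beats = 16 beats; 0.5 beats/chord → 32 chords.
Total: 6 + 56 + 18 + 16 + 32 = 128.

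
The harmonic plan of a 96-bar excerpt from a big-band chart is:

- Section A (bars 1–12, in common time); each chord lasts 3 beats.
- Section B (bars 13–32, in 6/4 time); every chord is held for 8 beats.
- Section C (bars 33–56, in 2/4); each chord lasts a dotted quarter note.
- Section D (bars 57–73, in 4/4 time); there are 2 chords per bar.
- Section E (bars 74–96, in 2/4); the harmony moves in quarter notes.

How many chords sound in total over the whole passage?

143 chords

A has 48 beats and chords last 3 each, so 16 chords.
B has 120 beats and chords last 8 each, so 15 chords.
C has 48 beats and chords last 1.5 each, so 32 chords.
D has 68 beats and chords last 2 each, so 34 chords.
E has 46 beats and chords last 1 each, so 46 chords.
Total: 16 + 15 + 32 + 34 + 46 = 143.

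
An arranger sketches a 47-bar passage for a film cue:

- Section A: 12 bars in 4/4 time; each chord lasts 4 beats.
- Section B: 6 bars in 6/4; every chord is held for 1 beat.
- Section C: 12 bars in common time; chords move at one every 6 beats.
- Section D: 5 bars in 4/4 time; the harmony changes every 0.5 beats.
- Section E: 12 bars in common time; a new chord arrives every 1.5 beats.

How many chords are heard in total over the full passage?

128 chords

A: 12·4 = 48 beats, 48/4 = 12 chords.
B: 6·6 = 36 beats, 36/1 = 36 chords.
C: 12·4 = 48 beats, 48/6 = 8 chords.
D: 5·4 = 20 beats, 20/0.5 = 40 chords.
E: 12·4 = 48 beats, 48/1.5 = 32 chords.
Total: 12 + 36 + 8 + 40 + 32 = 128.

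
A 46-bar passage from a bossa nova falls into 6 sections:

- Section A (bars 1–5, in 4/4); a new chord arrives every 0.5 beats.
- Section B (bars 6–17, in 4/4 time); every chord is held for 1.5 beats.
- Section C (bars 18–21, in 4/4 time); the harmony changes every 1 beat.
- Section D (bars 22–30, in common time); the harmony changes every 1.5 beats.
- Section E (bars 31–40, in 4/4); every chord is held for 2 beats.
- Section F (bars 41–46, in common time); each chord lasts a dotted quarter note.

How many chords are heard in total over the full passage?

A: 5 bars × 4 beats = 20 beats; 0.5 beats/chord → 40 chords.
B: 12 bars × 4 beats = 48 beats; 1.5 beats/chord → 32 chords.
C: 4 bars × 4 beats = 16 beats; 1 beat/chord → 16 chords.
D: 9 bars × 4 beats = 36 beats; 1.5 beats/chord → 24 chords.
E: 10 bars × 4 beats = 40 beats; 2 beats/chord → 20 chords.
F: 6 bars × 4 beats = 24 beats; 1.5 beats/chord → 16 chords.
Total: 40 + 32 + 16 + 24 + 20 + 16 = 148.

148 chords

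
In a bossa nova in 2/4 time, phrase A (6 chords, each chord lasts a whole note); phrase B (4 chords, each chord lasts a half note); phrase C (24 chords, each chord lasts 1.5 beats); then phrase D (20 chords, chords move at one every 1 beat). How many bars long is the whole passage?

44 bars

A: 6 × 4 = 24 beats = 12 bars.
B: 4 × 2 = 8 beats = 4 bars.
C: 24 × 1.5 = 36 beats = 18 bars.
D: 20 × 1 = 20 beats = 10 bars.
Total: 12 + 4 + 18 + 10 = 44 bars.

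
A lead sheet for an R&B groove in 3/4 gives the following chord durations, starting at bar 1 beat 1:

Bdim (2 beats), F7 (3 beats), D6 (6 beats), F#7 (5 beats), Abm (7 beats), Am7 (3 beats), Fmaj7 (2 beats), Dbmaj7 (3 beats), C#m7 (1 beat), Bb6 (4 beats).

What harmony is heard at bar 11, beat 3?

Beat 3 of bar 11 is beat (11−1)×3 + 3 = 33 overall.
Running totals: Bdim ends at 2, F7 ends at 5, D6 ends at 11, F#7 ends at 16, Abm ends at 23, Am7 ends at 26, Fmaj7 ends at 28, Dbmaj7 ends at 31, C#m7 ends at 32, Bb6 ends at 36.
Beat 33 falls within Bb6.

Bb6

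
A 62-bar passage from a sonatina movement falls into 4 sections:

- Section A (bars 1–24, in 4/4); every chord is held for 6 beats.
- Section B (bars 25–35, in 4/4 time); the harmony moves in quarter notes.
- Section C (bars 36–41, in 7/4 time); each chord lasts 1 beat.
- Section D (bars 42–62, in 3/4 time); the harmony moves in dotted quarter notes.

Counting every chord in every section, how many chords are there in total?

A has 96 beats and chords last 6 each, so 16 chords.
B has 44 beats and chords last 1 each, so 44 chords.
C has 42 beats and chords last 1 each, so 42 chords.
D has 63 beats and chords last 1.5 each, so 42 chords.
Total: 16 + 44 + 42 + 42 = 144.

144 chords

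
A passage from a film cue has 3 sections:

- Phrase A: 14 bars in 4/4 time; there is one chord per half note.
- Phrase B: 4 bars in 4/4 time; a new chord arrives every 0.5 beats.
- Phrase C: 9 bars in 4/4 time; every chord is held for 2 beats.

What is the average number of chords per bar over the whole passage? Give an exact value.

A: 14 bars of 4 beats is 56 beats; at 2 beats each that's 28 chords.
B: 4 bars of 4 beats is 16 beats; at 0.5 beats each that's 32 chords.
C: 9 bars of 4 beats is 36 beats; at 2 beats each that's 18 chords.
Overall: 78 chords over 27 bars → 78/27 = 26/9 chords per bar.

26/9 chords per bar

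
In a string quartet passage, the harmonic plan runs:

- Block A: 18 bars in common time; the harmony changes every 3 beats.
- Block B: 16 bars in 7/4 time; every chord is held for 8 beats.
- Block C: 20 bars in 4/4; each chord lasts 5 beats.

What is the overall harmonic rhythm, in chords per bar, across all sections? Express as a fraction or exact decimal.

A: 18 bars of 4 beats is 72 beats; at 3 beats each that's 24 chords.
B: 16 bars of 7 beats is 112 beats; at 8 beats each that's 14 chords.
C: 20 bars of 4 beats is 80 beats; at 5 beats each that's 16 chords.
Overall: 54 chords over 54 bars → 54/54 = 1 chords per bar.

1 chords per bar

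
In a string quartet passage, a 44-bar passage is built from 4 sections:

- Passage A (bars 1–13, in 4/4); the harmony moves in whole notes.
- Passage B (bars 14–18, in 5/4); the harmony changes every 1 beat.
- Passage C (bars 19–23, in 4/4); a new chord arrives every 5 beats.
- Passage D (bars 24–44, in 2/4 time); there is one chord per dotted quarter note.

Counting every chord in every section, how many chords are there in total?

70 chords

A: 13 bars × 4 beats = 52 beats; 4 beats/chord → 13 chords.
B: 5 bars × 5 beats = 25 beats; 1 beat/chord → 25 chords.
C: 5 bars × 4 beats = 20 beats; 5 beats/chord → 4 chords.
D: 21 bars × 2 beats = 42 beats; 1.5 beats/chord → 28 chords.
Total: 13 + 25 + 4 + 28 = 70.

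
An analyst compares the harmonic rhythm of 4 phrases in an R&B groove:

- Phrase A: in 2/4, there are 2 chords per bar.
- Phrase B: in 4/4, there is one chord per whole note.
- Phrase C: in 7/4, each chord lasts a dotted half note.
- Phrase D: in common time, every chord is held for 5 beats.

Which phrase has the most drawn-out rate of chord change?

A: each chord is 1 beat in 2/4, so 2 per bar.
B: each chord is 4 beats in 4/4, so 1 per bar.
C: each chord is 3 beats in 7/4, so 7/3 per bar.
D: each chord is 5 beats in 4/4, so 0.8 per bar.
Slowest is D at 0.8 chords/bar.

Phrase D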